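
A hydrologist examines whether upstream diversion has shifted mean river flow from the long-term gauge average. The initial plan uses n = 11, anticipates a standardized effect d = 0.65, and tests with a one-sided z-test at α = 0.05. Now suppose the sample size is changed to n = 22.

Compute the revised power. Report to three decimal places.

Power ≈ 0.920

With n = 22: δ = d·√n = 0.65 × √22 = 3.0488. Critical value z_{0.05} = 1.645.
Revised power = P(Z > 1.645 − δ) = Φ(1.404) = 0.9198.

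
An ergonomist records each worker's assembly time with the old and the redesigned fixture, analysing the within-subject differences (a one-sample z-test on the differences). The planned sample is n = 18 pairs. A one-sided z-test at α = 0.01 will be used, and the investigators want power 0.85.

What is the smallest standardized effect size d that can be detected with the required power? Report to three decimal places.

Required noncentrality: δ = z_{0.01} + z_{0.15} = 2.326 + 1.036 = 3.363.
δ = d·√n ⇒ d = δ/√n = 3.363/√18 = 0.7926.

d ≈ 0.793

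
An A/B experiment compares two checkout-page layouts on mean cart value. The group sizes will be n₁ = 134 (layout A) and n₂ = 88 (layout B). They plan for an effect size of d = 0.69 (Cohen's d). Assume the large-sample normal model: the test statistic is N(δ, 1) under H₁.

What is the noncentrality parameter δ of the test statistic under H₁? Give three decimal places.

δ ≈ 5.029

δ = d / √(1/n₁ + 1/n₂) = 0.69 / √(1/134 + 1/88) = 5.0288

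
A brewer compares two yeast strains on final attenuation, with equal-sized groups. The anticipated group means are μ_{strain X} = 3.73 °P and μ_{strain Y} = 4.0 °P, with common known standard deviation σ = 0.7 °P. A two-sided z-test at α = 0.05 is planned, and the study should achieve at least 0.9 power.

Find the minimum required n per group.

n = 142 per group

Standardized effect: d = |μ_{strain X} − μ_{strain Y}| / σ = |3.73 − 4.0| / 0.7 = 0.3857
Set Φ(δ − 1.960) = 0.9; then δ − 1.960 = Φ⁻¹(0.9) = 1.282, giving δ = 3.242.
(For δ > 0 the lower-tail rejection region contributes negligibly to power, so the one-term inversion is standard.)
δ = d·√(n/2) ⇒ n = 2(δ/d)² = 2 × (3.242 / 0.3857)² = 141.25.
Round up to the next whole unit.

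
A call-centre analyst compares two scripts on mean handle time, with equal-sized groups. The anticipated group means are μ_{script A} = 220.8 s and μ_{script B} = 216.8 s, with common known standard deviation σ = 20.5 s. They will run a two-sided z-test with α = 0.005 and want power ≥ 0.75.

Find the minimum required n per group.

Standardized effect: d = |μ_{script A} − μ_{script B}| / σ = |220.8 − 216.8| / 20.5 = 0.1951
For power 0.75 need Φ(δ − z_{0.0025}) = 0.75, so δ = z_{0.0025} + z_{0.25} = 2.807 + 0.674 = 3.482.
(For δ > 0 the lower-tail rejection region contributes negligibly to power, so the one-term inversion is standard.)
δ = d·√(n/2) ⇒ n = 2(δ/d)² = 2 × (3.482 / 0.1951)² = 636.73.
Rounding up, n = 637 per group.

n = 637 per group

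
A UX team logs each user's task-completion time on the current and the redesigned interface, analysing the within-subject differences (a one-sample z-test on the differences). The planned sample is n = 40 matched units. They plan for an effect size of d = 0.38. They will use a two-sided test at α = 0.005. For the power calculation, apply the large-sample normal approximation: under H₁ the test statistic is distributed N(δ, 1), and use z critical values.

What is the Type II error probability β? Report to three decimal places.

β ≈ 0.657

Noncentrality parameter: δ = d·√n = 0.38 × √40 = 2.4033
Two-sided α = 0.005 → critical value z_{0.0025} = 2.807.
Power = Φ(δ − 2.807) + Φ(−δ − 2.807) = Φ(-0.404) + Φ(-5.210) = 0.3432 + 0.0000 = 0.3432.
Type II error: β = 1 − power = 1 − 0.3432 = 0.6568.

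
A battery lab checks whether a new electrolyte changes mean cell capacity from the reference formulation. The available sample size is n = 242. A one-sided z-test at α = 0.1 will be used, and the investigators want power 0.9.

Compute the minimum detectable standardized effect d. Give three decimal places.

d ≈ 0.165

Need Φ(δ − 1.282) = 0.9, so δ = 1.282 + 1.282 = 2.563.
δ = d·√n ⇒ d = δ/√n = 2.563/√242 = 0.1648.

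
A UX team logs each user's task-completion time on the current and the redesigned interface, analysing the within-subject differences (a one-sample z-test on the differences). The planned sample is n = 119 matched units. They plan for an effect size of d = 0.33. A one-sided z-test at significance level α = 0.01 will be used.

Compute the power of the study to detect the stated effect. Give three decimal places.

Power ≈ 0.899

Noncentrality parameter: δ = d·√n = 0.33 × √119 = 3.5999
One-sided α = 0.01 → critical value z_{0.01} = 2.326.
Power = Φ(δ − 2.326) = Φ(1.274) = 0.8986.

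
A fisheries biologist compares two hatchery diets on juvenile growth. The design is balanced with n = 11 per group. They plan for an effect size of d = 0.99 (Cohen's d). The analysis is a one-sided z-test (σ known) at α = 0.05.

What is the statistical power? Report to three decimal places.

Power ≈ 0.751

Noncentrality parameter: δ = d·√(n/2) = 0.99 × √(11/2) = 2.3218
One-sided α = 0.05 → critical value z_{0.05} = 1.645.
Power = P(Z > 1.645 − δ) = Φ(0.677) = 0.7508.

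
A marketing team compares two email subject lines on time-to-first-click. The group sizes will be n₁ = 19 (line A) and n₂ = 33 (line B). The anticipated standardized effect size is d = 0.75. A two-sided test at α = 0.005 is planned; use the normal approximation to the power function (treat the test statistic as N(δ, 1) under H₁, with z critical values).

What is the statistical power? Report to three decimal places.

Noncentrality parameter: δ = d / √(1/n₁ + 1/n₂) = 0.75 / √(1/19 + 1/33) = 2.6043
Critical value for a two-sided test at α = 0.005: z_{α/2} = 2.807.
Power = Φ(δ − 2.807) + Φ(−δ − 2.807) = Φ(-0.203) + Φ(-5.411) = 0.4197 + 0.0000 = 0.4197.

Power ≈ 0.420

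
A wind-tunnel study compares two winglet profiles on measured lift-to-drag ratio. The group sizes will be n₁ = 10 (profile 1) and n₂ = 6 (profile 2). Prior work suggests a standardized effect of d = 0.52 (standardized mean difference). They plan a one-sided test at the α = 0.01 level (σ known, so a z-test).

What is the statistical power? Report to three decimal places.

Power ≈ 0.094

Noncentrality parameter: δ = d / √(1/n₁ + 1/n₂) = 0.52 / √(1/10 + 1/6) = 1.0070
One-sided α = 0.01 → critical value z_{0.01} = 2.326.
Power = P(Z > 2.326 − δ) = Φ(-1.319) = 0.0935.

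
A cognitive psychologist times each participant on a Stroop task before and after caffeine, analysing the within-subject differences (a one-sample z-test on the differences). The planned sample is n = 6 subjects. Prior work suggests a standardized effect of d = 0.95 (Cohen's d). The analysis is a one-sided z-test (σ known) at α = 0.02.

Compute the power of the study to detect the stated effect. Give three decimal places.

Noncentrality parameter: δ = d·√n = 0.95 × √6 = 2.3270
One-sided α = 0.02 → critical value z_{0.02} = 2.054.
Power = P(Z > 2.054 − δ) = Φ(0.273) = 0.6077.

Power ≈ 0.608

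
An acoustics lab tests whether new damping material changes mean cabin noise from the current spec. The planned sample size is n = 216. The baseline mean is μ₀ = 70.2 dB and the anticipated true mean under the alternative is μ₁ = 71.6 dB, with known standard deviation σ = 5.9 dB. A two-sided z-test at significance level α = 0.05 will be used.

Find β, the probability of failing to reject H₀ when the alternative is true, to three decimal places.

Standardized effect: d = |μ₁ − μ₀| / σ = |71.6 − 70.2| / 5.9 = 0.2373
Noncentrality parameter: δ = d·√n = 0.2373 × √216 = 3.4874
Two-sided α = 0.05 → critical value z_{0.025} = 1.960.
Power = Φ(δ − 1.960) + Φ(−δ − 1.960) = Φ(1.527) + Φ(-5.447) = 0.9367 + 0.0000 = 0.9367.
Type II error: β = 1 − power = 1 − 0.9367 = 0.0633.

β ≈ 0.063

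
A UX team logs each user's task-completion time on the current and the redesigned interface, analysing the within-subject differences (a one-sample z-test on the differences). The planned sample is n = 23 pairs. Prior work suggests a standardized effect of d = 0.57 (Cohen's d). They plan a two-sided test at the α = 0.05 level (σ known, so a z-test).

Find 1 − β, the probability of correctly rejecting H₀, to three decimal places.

Power ≈ 0.780

Noncentrality parameter: δ = d·√n = 0.57 × √23 = 2.7336
Two-sided α = 0.05 → critical value z_{0.025} = 1.960.
Power = Φ(δ − 1.960) + Φ(−δ − 1.960) = Φ(0.774) + Φ(-4.694) = 0.7804 + 0.0000 = 0.7804.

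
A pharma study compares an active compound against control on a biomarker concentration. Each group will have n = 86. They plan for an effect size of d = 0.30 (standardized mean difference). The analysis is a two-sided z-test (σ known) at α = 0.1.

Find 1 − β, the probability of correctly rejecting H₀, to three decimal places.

Power ≈ 0.627

Noncentrality parameter: δ = d·√(n/2) = 0.30 × √(86/2) = 1.9672
Two-sided α = 0.1 → critical value z_{0.05} = 1.645.
Power = Φ(δ − 1.645) + Φ(−δ − 1.645) = Φ(0.322) + Φ(-3.612) = 0.6264 + 0.0002 = 0.6266.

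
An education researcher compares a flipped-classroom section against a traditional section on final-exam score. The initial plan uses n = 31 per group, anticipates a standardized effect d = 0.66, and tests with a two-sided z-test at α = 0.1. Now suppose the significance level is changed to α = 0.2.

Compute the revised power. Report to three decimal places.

δ = d·√(n/2) = 0.66 × √(31/2) = 2.5984 (unchanged). New critical value: z_{0.1} = 1.282.
Revised power = Φ(δ − 1.282) + Φ(−δ − 1.282) = Φ(1.317) + Φ(-3.880) = 0.9061 + 0.0001 = 0.9061.

Power ≈ 0.906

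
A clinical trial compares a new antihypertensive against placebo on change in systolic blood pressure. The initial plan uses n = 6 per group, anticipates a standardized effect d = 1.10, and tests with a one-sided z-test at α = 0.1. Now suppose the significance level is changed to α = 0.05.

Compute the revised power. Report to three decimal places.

Power ≈ 0.603

δ = d·√(n/2) = 1.10 × √(6/2) = 1.9053 (unchanged). New critical value: z_{0.05} = 1.645.
Revised power = Φ(δ − 1.645) = Φ(0.260) = 0.6027.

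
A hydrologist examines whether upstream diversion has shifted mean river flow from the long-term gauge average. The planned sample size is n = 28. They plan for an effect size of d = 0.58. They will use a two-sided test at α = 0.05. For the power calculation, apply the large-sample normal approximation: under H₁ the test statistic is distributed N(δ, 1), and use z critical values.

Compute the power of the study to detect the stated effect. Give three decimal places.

Noncentrality parameter: δ = d·√n = 0.58 × √28 = 3.0691
Critical value for a two-sided test at α = 0.05: z_{α/2} = 1.960.
Power = Φ(δ − 1.960) + Φ(−δ − 1.960) = Φ(1.109) + Φ(-5.029) = 0.8663 + 0.0000 = 0.8663.

Power ≈ 0.866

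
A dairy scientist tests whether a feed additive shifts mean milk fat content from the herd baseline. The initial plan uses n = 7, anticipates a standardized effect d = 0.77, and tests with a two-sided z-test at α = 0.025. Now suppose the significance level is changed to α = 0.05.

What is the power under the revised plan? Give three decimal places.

Power ≈ 0.531

δ = d·√n = 0.77 × √7 = 2.0372 (unchanged). New critical value: z_{0.025} = 1.960.
Revised power = Φ(δ − 1.960) + Φ(−δ − 1.960) = Φ(0.077) + Φ(-3.997) = 0.5308 + 0.0000 = 0.5308.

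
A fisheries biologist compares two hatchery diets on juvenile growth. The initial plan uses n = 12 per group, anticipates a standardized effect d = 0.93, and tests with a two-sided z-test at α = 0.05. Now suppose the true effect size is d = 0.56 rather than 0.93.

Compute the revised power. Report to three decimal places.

Power ≈ 0.279

With d = 0.56: δ = d·√(n/2) = 0.56 × √(12/2) = 1.3717. Critical value z_{0.025} = 1.960.
Revised power = Φ(δ − 1.960) + Φ(−δ − 1.960) = Φ(-0.588) + Φ(-3.332) = 0.2782 + 0.0004 = 0.2786.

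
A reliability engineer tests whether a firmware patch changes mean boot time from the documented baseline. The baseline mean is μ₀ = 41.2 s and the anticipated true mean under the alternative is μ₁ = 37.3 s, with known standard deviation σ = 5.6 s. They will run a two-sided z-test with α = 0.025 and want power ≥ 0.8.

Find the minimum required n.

n = 20

Standardized effect: d = |μ₁ − μ₀| / σ = |37.3 − 41.2| / 5.6 = 0.6964
For power 0.8 need Φ(δ − z_{0.0125}) = 0.8, so δ = z_{0.0125} + z_{0.20} = 2.241 + 0.842 = 3.083.
(The Φ(−δ − z_{α/2}) term is vanishingly small for δ > 0 and is dropped in the standard sample-size formula.)
δ = d·√n ⇒ n = (δ/d)² = (3.083 / 0.6964)² = 19.60.
Round up to the next whole unit.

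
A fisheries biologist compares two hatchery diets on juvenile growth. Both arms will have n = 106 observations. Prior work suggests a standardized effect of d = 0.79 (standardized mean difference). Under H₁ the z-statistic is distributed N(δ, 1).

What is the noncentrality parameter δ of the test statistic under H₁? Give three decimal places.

δ = d·√(n/2) = 0.79 × √(106/2) = 5.7513

δ ≈ 5.751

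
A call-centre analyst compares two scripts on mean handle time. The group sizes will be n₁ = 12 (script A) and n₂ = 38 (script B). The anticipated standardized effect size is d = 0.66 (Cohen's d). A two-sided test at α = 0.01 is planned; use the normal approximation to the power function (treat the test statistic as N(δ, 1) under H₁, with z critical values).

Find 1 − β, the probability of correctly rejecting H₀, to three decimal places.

Noncentrality parameter: δ = d / √(1/n₁ + 1/n₂) = 0.66 / √(1/12 + 1/38) = 1.9932
Critical value for a two-sided test at α = 0.01: z_{α/2} = 2.576.
Power = Φ(δ − 2.576) + Φ(−δ − 2.576) = Φ(-0.583) + Φ(-4.569) = 0.2801 + 0.0000 = 0.2801.

Power ≈ 0.280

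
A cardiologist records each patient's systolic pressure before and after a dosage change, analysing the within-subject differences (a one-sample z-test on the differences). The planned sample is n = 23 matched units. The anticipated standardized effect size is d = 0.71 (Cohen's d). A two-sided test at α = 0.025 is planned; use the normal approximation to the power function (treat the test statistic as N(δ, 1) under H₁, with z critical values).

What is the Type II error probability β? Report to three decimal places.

Noncentrality parameter: δ = d·√n = 0.71 × √23 = 3.4050
Critical value for a two-sided test at α = 0.025: z_{α/2} = 2.241.
Power = Φ(δ − 2.241) + Φ(−δ − 2.241) = Φ(1.164) + Φ(-5.646) = 0.8777 + 0.0000 = 0.8777.
Type II error: β = 1 − power = 1 − 0.8777 = 0.1223.

β ≈ 0.122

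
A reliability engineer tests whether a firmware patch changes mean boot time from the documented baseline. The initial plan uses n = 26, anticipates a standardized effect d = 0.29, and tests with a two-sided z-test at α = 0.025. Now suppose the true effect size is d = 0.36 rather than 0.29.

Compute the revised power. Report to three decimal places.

With d = 0.36: δ = d·√n = 0.36 × √26 = 1.8356. Critical value z_{0.0125} = 2.241.
Revised power = Φ(δ − 2.241) + Φ(−δ − 2.241) = Φ(-0.406) + Φ(-4.077) = 0.3425 + 0.0000 = 0.3425.

Power ≈ 0.342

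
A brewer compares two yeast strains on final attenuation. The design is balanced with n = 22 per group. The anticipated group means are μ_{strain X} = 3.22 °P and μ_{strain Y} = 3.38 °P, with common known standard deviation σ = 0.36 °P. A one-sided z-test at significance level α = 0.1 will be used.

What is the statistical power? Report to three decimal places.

Standardized effect: d = |μ_{strain X} − μ_{strain Y}| / σ = |3.22 − 3.38| / 0.36 = 0.4444
Noncentrality parameter: δ = d·√(n/2) = 0.4444 × √(22/2) = 1.4741
Critical value for a one-sided test at α = 0.1: z_α = 1.282.
Power = Φ(δ − 1.282) = Φ(0.193) = 0.5763.

Power ≈ 0.576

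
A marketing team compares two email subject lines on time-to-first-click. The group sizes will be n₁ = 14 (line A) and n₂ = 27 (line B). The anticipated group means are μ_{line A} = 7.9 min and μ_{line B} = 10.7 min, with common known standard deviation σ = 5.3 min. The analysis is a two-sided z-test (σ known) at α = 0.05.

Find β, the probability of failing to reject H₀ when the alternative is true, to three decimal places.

Standardized effect: d = |μ_{line A} − μ_{line B}| / σ = |7.9 − 10.7| / 5.3 = 0.5283
Noncentrality parameter: δ = d / √(1/n₁ + 1/n₂) = 0.5283 / √(1/14 + 1/27) = 1.6041
Critical value for a two-sided test at α = 0.05: z_{α/2} = 1.960.
Power = Φ(δ − 1.960) + Φ(−δ − 1.960) = Φ(-0.356) + Φ(-3.564) = 0.3610 + 0.0002 = 0.3612.
Type II error: β = 1 − power = 1 − 0.3612 = 0.6388.

β ≈ 0.639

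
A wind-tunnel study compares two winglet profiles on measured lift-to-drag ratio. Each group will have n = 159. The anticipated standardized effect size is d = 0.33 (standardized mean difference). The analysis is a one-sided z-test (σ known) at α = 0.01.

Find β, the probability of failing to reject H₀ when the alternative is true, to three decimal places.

β ≈ 0.269

Noncentrality parameter: δ = d·√(n/2) = 0.33 × √(159/2) = 2.9424
One-sided α = 0.01 → critical value z_{0.01} = 2.326.
Power = Φ(δ − 2.326) = Φ(0.616) = 0.7311.
Type II error: β = 1 − power = 1 − 0.7311 = 0.2689.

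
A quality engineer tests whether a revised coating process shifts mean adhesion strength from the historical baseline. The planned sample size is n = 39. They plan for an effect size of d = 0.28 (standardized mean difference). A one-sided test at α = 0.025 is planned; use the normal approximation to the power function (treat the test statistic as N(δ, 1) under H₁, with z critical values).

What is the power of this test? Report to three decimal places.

Noncentrality parameter: δ = d·√n = 0.28 × √39 = 1.7486
One-sided α = 0.025 → critical value z_{0.025} = 1.960.
Power = P(Z > 1.960 − δ) = Φ(-0.211) = 0.4163.

Power ≈ 0.416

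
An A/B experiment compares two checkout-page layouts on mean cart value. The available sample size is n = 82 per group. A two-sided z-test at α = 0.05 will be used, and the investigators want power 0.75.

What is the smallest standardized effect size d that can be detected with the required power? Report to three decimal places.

d ≈ 0.411

Required noncentrality: δ = z_{0.025} + z_{0.25} = 1.960 + 0.674 = 2.634.
(The second rejection-region term Φ(−δ − z_{α/2}) is negligible and dropped.)
δ = d·√(n/2) ⇒ d = δ/√(n/2) = 2.634/√(82/2) = 0.4114.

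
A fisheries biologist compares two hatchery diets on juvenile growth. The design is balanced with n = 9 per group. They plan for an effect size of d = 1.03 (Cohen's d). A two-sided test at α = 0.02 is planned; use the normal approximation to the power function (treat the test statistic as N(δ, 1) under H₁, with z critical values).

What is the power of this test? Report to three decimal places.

Power ≈ 0.444

Noncentrality parameter: δ = d·√(n/2) = 1.03 × √(9/2) = 2.1850
Critical value for a two-sided test at α = 0.02: z_{α/2} = 2.326.
Power = Φ(δ − 2.326) + Φ(−δ − 2.326) = Φ(-0.141) + Φ(-4.511) = 0.4438 + 0.0000 = 0.4438.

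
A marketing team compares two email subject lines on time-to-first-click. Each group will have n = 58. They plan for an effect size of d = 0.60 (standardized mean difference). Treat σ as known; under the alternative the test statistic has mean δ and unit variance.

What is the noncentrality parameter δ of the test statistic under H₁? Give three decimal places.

δ = d·√(n/2) = 0.60 × √(58/2) = 3.2311

δ ≈ 3.231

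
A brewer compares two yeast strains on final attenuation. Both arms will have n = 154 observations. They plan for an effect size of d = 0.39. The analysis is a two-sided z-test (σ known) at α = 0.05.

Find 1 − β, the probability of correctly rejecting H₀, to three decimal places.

Noncentrality parameter: λ = d·√(n/2) = 0.39 × √(154/2) = 3.4222
Two-sided α = 0.05 → critical value z_{0.025} = 1.960.
Power = Φ(λ − 1.960) + Φ(−λ − 1.960) = Φ(1.462) + Φ(-5.382) = 0.9282 + 0.0000 = 0.9282.

Power ≈ 0.928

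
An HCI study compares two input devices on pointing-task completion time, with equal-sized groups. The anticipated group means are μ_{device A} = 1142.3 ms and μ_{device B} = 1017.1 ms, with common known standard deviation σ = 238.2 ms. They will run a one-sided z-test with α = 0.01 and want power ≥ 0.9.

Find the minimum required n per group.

n = 95 per group

Standardized effect: d = |μ_{device A} − μ_{device B}| / σ = |1142.3 − 1017.1| / 238.2 = 0.5256
Set Φ(δ − 2.326) = 0.9; then δ − 2.326 = Φ⁻¹(0.9) = 1.282, giving δ = 3.608.
δ = d·√(n/2) ⇒ n = 2(δ/d)² = 2 × (3.608 / 0.5256)² = 94.24.
Round up to the next whole unit.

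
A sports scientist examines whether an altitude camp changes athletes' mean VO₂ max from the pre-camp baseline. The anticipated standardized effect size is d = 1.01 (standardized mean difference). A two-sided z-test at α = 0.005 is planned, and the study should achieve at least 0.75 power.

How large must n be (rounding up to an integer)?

n = 12

For power 0.75 need Φ(δ − z_{0.0025}) = 0.75, so δ = z_{0.0025} + z_{0.25} = 2.807 + 0.674 = 3.482.
(Ignoring the negligible lower-tail rejection probability gives the usual closed-form inversion.)
δ = d·√n ⇒ n = (δ/d)² = (3.482 / 1.01)² = 11.88.
Round up to the next whole unit.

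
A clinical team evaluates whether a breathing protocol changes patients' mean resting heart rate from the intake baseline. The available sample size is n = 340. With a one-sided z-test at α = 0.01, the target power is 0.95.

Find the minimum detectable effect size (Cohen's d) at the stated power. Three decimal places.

d ≈ 0.215

Need Φ(δ − 2.326) = 0.95, so δ = 2.326 + 1.645 = 3.971.
δ = d·√n ⇒ d = δ/√n = 3.971/√340 = 0.2154.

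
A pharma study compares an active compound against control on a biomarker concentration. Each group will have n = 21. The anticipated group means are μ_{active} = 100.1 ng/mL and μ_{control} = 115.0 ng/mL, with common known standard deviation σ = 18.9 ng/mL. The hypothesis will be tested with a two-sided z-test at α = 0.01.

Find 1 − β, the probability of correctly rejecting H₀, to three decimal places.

Power ≈ 0.492

Standardized effect: d = |μ_{active} − μ_{control}| / σ = |100.1 − 115.0| / 18.9 = 0.7884
Noncentrality parameter: δ = d·√(n/2) = 0.7884 × √(21/2) = 2.5546
Critical value for a two-sided test at α = 0.01: z_{α/2} = 2.576.
Power = Φ(δ − 2.576) + Φ(−δ − 2.576) = Φ(-0.021) + Φ(-5.130) = 0.4915 + 0.0000 = 0.4915.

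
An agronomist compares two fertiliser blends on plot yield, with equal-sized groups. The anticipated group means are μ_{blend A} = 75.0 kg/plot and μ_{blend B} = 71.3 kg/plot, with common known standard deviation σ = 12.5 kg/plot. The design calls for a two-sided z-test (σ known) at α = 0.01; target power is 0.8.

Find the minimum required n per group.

n = 267 per group

Standardized effect: d = |μ_{blend A} − μ_{blend B}| / σ = |75.0 − 71.3| / 12.5 = 0.2960
Set Φ(δ − 2.576) = 0.8; then δ − 2.576 = Φ⁻¹(0.8) = 0.842, giving δ = 3.417.
(The Φ(−δ − z_{α/2}) term is vanishingly small for δ > 0 and is dropped in the standard sample-size formula.)
δ = d·√(n/2) ⇒ n = 2(δ/d)² = 2 × (3.417 / 0.2960)² = 266.59.
Rounding up, n = 267 per group.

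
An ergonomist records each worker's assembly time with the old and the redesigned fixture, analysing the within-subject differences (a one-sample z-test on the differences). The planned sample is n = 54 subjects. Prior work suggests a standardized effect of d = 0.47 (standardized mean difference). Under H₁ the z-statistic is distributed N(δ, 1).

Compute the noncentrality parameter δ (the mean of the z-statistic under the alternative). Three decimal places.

The noncentrality parameter scales effect size by the design's sample-size factor: δ = d·√n = 0.47 × √54 = 3.4538

δ ≈ 3.454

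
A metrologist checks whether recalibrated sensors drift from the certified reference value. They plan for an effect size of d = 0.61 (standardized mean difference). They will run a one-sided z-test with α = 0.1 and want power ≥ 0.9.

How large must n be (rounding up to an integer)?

n = 18

Set Φ(δ − 1.282) = 0.9; then δ − 1.282 = Φ⁻¹(0.9) = 1.282, giving δ = 2.563.
δ = d·√n ⇒ n = (δ/d)² = (2.563 / 0.61)² = 17.66.
Round up to the next whole unit.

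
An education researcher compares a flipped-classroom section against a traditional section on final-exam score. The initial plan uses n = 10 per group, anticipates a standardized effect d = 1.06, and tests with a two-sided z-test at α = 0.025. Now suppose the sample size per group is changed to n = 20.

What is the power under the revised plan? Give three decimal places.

Power ≈ 0.867

With n = 20 per group: δ = d·√(n/2) = 1.06 × √(20/2) = 3.3520. Critical value z_{0.0125} = 2.241.
Revised power = Φ(δ − 2.241) + Φ(−δ − 2.241) = Φ(1.111) + Φ(-5.593) = 0.8666 + 0.0000 = 0.8666.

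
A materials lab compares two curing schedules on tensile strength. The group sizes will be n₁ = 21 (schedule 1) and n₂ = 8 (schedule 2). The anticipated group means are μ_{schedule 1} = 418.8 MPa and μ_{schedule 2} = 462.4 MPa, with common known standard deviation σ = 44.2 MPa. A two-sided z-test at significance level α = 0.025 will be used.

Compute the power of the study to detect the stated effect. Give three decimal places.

Standardized effect: d = |μ_{schedule 1} − μ_{schedule 2}| / σ = |418.8 − 462.4| / 44.2 = 0.9864
Noncentrality parameter: δ = d / √(1/n₁ + 1/n₂) = 0.9864 / √(1/21 + 1/8) = 2.3742
Critical value for a two-sided test at α = 0.025: z_{α/2} = 2.241.
Power = Φ(δ − 2.241) + Φ(−δ − 2.241) = Φ(0.133) + Φ(-4.616) = 0.5528 + 0.0000 = 0.5528.

Power ≈ 0.553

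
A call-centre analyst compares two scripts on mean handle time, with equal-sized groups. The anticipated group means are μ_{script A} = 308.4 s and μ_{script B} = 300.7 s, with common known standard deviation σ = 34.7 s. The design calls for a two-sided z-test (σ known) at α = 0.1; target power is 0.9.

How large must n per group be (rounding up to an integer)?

Standardized effect: d = |μ_{script A} − μ_{script B}| / σ = |308.4 − 300.7| / 34.7 = 0.2219
Set Φ(δ − 1.645) = 0.9; then δ − 1.645 = Φ⁻¹(0.9) = 1.282, giving δ = 2.926.
(For δ > 0 the lower-tail rejection region contributes negligibly to power, so the one-term inversion is standard.)
δ = d·√(n/2) ⇒ n = 2(δ/d)² = 2 × (2.926 / 0.2219)² = 347.84.
Rounding up, n = 348 per group.

n = 348 per group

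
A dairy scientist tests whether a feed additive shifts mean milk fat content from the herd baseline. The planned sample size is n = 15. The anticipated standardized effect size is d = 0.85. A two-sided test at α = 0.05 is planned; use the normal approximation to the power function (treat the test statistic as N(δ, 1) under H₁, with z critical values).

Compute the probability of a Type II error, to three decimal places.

Noncentrality parameter: δ = d·√n = 0.85 × √15 = 3.2920
Two-sided α = 0.05 → critical value z_{0.025} = 1.960.
Power = Φ(δ − 1.960) + Φ(−δ − 1.960) = Φ(1.332) + Φ(-5.252) = 0.9086 + 0.0000 = 0.9086.
Type II error: β = 1 − power = 1 − 0.9086 = 0.0914.

β ≈ 0.091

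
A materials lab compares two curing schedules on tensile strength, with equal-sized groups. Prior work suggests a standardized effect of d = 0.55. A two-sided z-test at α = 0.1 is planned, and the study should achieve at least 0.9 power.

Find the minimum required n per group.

Set Φ(δ − 1.645) = 0.9; then δ − 1.645 = Φ⁻¹(0.9) = 1.282, giving δ = 2.926.
(The Φ(−δ − z_{α/2}) term is vanishingly small for δ > 0 and is dropped in the standard sample-size formula.)
δ = d·√(n/2) ⇒ n = 2(δ/d)² = 2 × (2.926 / 0.55)² = 56.62.
Rounding up, n = 57 per group.

n = 57 per group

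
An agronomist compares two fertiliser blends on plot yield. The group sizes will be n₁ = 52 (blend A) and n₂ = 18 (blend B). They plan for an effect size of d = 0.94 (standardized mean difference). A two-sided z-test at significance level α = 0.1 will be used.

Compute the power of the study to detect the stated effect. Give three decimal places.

Noncentrality parameter: λ = d / √(1/n₁ + 1/n₂) = 0.94 / √(1/52 + 1/18) = 3.4373
Two-sided α = 0.1 → critical value z_{0.05} = 1.645.
Power = Φ(λ − 1.645) + Φ(−λ − 1.645) = Φ(1.792) + Φ(-5.082) = 0.9635 + 0.0000 = 0.9635.

Power ≈ 0.963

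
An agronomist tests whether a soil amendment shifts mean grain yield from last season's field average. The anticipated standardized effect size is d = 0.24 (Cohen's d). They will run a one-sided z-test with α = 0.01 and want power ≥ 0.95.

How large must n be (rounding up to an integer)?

Set Φ(δ − 2.326) = 0.95; then δ − 2.326 = Φ⁻¹(0.95) = 1.645, giving δ = 3.971.
δ = d·√n ⇒ n = (δ/d)² = (3.971 / 0.24)² = 273.79.
Round up to the next whole unit.

n = 274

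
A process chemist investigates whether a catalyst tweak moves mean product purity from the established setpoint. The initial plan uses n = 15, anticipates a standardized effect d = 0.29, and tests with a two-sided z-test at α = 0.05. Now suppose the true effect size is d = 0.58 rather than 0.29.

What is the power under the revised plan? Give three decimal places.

Power ≈ 0.613

With d = 0.58: δ = d·√n = 0.58 × √15 = 2.2463. Critical value z_{0.025} = 1.960.
Revised power = Φ(δ − 1.960) + Φ(−δ − 1.960) = Φ(0.286) + Φ(-4.206) = 0.6127 + 0.0000 = 0.6127.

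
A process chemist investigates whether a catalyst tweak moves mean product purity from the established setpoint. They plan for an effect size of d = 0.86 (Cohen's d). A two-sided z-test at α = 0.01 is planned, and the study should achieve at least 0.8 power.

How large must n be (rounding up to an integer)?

n = 16

Set Φ(δ − 2.576) = 0.8; then δ − 2.576 = Φ⁻¹(0.8) = 0.842, giving δ = 3.417.
(The Φ(−δ − z_{α/2}) term is vanishingly small for δ > 0 and is dropped in the standard sample-size formula.)
δ = d·√n ⇒ n = (δ/d)² = (3.417 / 0.86)² = 15.79.
Round up to the next whole unit.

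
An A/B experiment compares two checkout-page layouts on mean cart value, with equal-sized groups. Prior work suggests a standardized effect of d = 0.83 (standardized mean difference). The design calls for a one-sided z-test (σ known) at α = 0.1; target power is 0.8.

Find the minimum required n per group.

n = 14 per group

For power 0.8 need Φ(δ − z_{0.1}) = 0.8, so δ = z_{0.1} + z_{0.20} = 1.282 + 0.842 = 2.123.
δ = d·√(n/2) ⇒ n = 2(δ/d)² = 2 × (2.123 / 0.83)² = 13.09.
Rounding up, n = 14 per group.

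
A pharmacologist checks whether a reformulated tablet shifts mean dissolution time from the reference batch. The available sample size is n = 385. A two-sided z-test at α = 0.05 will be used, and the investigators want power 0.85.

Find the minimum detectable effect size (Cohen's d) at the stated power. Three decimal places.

d ≈ 0.153

Need Φ(δ − 1.960) = 0.85, so δ = 1.960 + 1.036 = 2.996.
(Lower-tail contribution to power is negligible for δ > 0.)
δ = d·√n ⇒ d = δ/√n = 2.996/√385 = 0.1527.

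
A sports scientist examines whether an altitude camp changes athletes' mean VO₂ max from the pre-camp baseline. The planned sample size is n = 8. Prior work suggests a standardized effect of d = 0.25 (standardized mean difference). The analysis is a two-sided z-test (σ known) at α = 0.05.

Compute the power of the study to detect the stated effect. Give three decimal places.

Power ≈ 0.109

Noncentrality parameter: δ = d·√n = 0.25 × √8 = 0.7071
Two-sided α = 0.05 → critical value z_{0.025} = 1.960.
Power = Φ(δ − 1.960) + Φ(−δ − 1.960) = Φ(-1.253) + Φ(-2.667) = 0.1051 + 0.0038 = 0.1090.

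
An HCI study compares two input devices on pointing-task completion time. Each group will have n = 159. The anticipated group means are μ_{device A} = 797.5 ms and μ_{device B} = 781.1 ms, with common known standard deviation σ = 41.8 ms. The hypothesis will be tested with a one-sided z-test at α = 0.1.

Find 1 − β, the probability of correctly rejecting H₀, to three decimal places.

Standardized effect: d = |μ_{device A} − μ_{device B}| / σ = |797.5 − 781.1| / 41.8 = 0.3923
Noncentrality parameter: δ = d·√(n/2) = 0.3923 × √(159/2) = 3.4983
Critical value for a one-sided test at α = 0.1: z_α = 1.282.
Power = P(Z > 1.282 − δ) = Φ(2.217) = 0.9867.

Power ≈ 0.987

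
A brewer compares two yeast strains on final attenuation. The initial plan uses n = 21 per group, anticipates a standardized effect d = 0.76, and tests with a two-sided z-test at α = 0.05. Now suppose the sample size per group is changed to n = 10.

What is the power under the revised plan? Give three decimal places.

With n = 10 per group: δ = d·√(n/2) = 0.76 × √(10/2) = 1.6994. Critical value z_{0.025} = 1.960.
Revised power = Φ(δ − 1.960) + Φ(−δ − 1.960) = Φ(-0.261) + Φ(-3.659) = 0.3972 + 0.0001 = 0.3973.

Power ≈ 0.397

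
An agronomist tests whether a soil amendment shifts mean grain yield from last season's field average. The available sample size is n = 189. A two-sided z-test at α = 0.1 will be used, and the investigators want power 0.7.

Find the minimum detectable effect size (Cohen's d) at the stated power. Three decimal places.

Required noncentrality: δ = z_{0.05} + z_{0.30} = 1.645 + 0.524 = 2.169.
(The second rejection-region term Φ(−δ − z_{α/2}) is negligible and dropped.)
δ = d·√n ⇒ d = δ/√n = 2.169/√189 = 0.1578.

d ≈ 0.158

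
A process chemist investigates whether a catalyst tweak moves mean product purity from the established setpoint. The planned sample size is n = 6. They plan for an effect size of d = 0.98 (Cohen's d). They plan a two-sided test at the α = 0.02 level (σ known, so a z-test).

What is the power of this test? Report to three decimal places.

Noncentrality parameter: δ = d·√n = 0.98 × √6 = 2.4005
Two-sided α = 0.02 → critical value z_{0.01} = 2.326.
Power = Φ(δ − 2.326) + Φ(−δ − 2.326) = Φ(0.074) + Φ(-4.727) = 0.5296 + 0.0000 = 0.5296.

Power ≈ 0.530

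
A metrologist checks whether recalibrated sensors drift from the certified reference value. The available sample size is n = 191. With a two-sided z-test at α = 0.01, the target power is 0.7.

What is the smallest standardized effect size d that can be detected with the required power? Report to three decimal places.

Need Φ(δ − 2.576) = 0.7, so δ = 2.576 + 0.524 = 3.100.
(Lower-tail contribution to power is negligible for δ > 0.)
δ = d·√n ⇒ d = δ/√n = 3.100/√191 = 0.2243.

d ≈ 0.224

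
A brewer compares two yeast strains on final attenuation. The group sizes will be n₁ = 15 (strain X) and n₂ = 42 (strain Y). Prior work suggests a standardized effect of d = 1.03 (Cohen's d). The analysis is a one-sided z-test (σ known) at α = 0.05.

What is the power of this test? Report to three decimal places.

Power ≈ 0.962

Noncentrality parameter: δ = d / √(1/n₁ + 1/n₂) = 1.03 / √(1/15 + 1/42) = 3.4243
One-sided α = 0.05 → critical value z_{0.05} = 1.645.
Power = P(Z > 1.645 − δ) = Φ(1.779) = 0.9624.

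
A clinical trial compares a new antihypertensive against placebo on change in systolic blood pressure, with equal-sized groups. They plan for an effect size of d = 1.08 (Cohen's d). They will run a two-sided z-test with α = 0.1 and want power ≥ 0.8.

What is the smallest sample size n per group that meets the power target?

Set Φ(δ − 1.645) = 0.8; then δ − 1.645 = Φ⁻¹(0.8) = 0.842, giving δ = 2.486.
(The Φ(−δ − z_{α/2}) term is vanishingly small for δ > 0 and is dropped in the standard sample-size formula.)
δ = d·√(n/2) ⇒ n = 2(δ/d)² = 2 × (2.486 / 1.08)² = 10.60.
Rounding up, n = 11 per group.

n = 11 per group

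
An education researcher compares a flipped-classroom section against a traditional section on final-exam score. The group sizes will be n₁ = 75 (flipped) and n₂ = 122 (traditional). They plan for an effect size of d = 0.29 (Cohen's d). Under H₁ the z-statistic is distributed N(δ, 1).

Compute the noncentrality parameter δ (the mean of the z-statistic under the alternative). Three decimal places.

δ = d / √(1/n₁ + 1/n₂) = 0.29 / √(1/75 + 1/122) = 1.9764

δ ≈ 1.976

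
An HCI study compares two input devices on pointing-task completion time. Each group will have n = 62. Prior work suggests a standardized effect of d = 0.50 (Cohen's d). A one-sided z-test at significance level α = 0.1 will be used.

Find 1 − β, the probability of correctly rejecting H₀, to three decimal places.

Power ≈ 0.933

Noncentrality parameter: δ = d·√(n/2) = 0.50 × √(62/2) = 2.7839
Critical value for a one-sided test at α = 0.1: z_α = 1.282.
Power = Φ(δ − 1.282) = Φ(1.502) = 0.9335.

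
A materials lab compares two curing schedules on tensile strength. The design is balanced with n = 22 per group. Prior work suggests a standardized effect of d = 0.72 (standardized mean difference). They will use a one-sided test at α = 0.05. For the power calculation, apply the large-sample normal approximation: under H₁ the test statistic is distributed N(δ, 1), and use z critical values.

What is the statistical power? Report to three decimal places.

Noncentrality parameter: δ = d·√(n/2) = 0.72 × √(22/2) = 2.3880
One-sided α = 0.05 → critical value z_{0.05} = 1.645.
Power = P(Z > 1.645 − δ) = Φ(0.743) = 0.7713.

Power ≈ 0.771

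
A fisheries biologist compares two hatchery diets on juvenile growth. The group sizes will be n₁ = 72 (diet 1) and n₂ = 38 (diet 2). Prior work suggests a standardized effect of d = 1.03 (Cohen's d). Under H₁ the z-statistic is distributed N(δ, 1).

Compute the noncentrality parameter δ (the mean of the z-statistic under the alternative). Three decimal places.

δ ≈ 5.137

δ = d / √(1/n₁ + 1/n₂) = 1.03 / √(1/72 + 1/38) = 5.1369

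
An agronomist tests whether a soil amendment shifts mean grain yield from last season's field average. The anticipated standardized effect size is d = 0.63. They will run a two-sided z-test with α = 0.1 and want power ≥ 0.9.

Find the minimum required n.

n = 22

For power 0.9 need Φ(δ − z_{0.05}) = 0.9, so δ = z_{0.05} + z_{0.10} = 1.645 + 1.282 = 2.926.
(Ignoring the negligible lower-tail rejection probability gives the usual closed-form inversion.)
δ = d·√n ⇒ n = (δ/d)² = (2.926 / 0.63)² = 21.58.
Round up to the next whole unit.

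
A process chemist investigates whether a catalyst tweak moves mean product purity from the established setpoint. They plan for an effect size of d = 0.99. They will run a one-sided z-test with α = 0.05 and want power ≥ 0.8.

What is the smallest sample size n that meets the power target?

For power 0.8 need Φ(δ − z_{0.05}) = 0.8, so δ = z_{0.05} + z_{0.20} = 1.645 + 0.842 = 2.486.
δ = d·√n ⇒ n = (δ/d)² = (2.486 / 0.99)² = 6.31.
Round up to the next whole unit.

n = 7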